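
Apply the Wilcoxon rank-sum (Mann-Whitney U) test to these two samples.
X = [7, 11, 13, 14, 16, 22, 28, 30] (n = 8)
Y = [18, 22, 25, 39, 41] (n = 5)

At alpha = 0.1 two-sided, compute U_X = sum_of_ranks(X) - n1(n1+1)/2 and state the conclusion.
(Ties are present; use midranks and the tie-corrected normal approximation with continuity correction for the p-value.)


Step 1: Combine and sort all 13 observations; assign midranks.
sorted (value, group): (7,X), (11,X), (13,X), (14,X), (16,X), (18,Y), (22,X), (22,Y), (25,Y), (28,X), (30,X), (39,Y), (41,Y)
ranks: 7->1, 11->2, 13->3, 14->4, 16->5, 18->6, 22->7.5, 22->7.5, 25->9, 28->10, 30->11, 39->12, 41->13
Step 2: Rank sum for X: R1 = 1 + 2 + 3 + 4 + 5 + 7.5 + 10 + 11 = 43.5.
Step 3: U_X = R1 - n1(n1+1)/2 = 43.5 - 8*9/2 = 43.5 - 36 = 7.5.
       U_Y = n1*n2 - U_X = 40 - 7.5 = 32.5.
Step 4: Ties are present, so use the tie-corrected normal approximation (with continuity correction) for the p-value.
Step 5: p-value = 0.078571; compare to alpha = 0.1. reject H0.

U_X = 7.5, p = 0.078571, reject H0 at alpha = 0.1.


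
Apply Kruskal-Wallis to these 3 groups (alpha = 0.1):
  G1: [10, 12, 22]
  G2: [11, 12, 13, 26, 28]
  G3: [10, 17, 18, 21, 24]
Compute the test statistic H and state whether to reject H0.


Step 1: Combine all N = 13 observations and assign midranks.
sorted (value, group, rank): (10,G1,1.5), (10,G3,1.5), (11,G2,3), (12,G1,4.5), (12,G2,4.5), (13,G2,6), (17,G3,7), (18,G3,8), (21,G3,9), (22,G1,10), (24,G3,11), (26,G2,12), (28,G2,13)
Step 2: Sum ranks within each group.
R_1 = 16 (n_1 = 3)
R_2 = 38.5 (n_2 = 5)
R_3 = 36.5 (n_3 = 5)
Step 3: H = 12/(N(N+1)) * sum(R_i^2/n_i) - 3(N+1)
     = 12/(13*14) * (16^2/3 + 38.5^2/5 + 36.5^2/5) - 3*14
     = 0.065934 * 648.233 - 42
     = 0.740659.
Step 4: Ties present; correction factor C = 1 - 12/(13^3 - 13) = 0.994505. Corrected H = 0.740659 / 0.994505 = 0.744751.
Step 5: Under H0, H ~ chi^2(2); p-value = 0.689095.
Step 6: alpha = 0.1. fail to reject H0.

H = 0.7448, df = 2, p = 0.689095, fail to reject H0.


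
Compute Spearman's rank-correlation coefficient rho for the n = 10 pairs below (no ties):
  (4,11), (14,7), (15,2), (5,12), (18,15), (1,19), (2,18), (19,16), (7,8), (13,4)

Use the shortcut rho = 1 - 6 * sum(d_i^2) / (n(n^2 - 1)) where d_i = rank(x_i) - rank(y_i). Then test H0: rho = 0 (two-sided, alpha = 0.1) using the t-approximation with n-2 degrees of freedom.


Step 1: Rank x and y separately (midranks; no ties here).
rank(x): 4->3, 14->7, 15->8, 5->4, 18->9, 1->1, 2->2, 19->10, 7->5, 13->6
rank(y): 11->5, 7->3, 2->1, 12->6, 15->7, 19->10, 18->9, 16->8, 8->4, 4->2
Step 2: d_i = R_x(i) - R_y(i); compute d_i^2.
  (3-5)^2=4, (7-3)^2=16, (8-1)^2=49, (4-6)^2=4, (9-7)^2=4, (1-10)^2=81, (2-9)^2=49, (10-8)^2=4, (5-4)^2=1, (6-2)^2=16
sum(d^2) = 228.
Step 3: rho = 1 - 6*228 / (10*(10^2 - 1)) = 1 - 1368/990 = -0.381818.
Step 4: Under H0, t = rho * sqrt((n-2)/(1-rho^2)) = -1.1685 ~ t(8).
Step 5: Two-sided p-value from the t-distribution with 8 df = 0.276255.
Step 6: alpha = 0.1. fail to reject H0.

rho = -0.3818, p = 0.276255, fail to reject H0 at alpha = 0.1.


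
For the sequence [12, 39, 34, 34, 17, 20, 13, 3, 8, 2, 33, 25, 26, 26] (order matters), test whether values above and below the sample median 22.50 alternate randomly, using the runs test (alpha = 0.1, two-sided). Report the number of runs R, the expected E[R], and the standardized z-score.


Step 1: Compute median = 22.50; label A = above, B = below.
Labels in order: BAAABBBBBBAAAA  (n_A = 7, n_B = 7)
Step 2: Count runs R = 4.
Step 3: Under H0 (random ordering), E[R] = 2*n_A*n_B/(n_A+n_B) + 1 = 2*7*7/14 + 1 = 8.0000.
        Var[R] = 2*n_A*n_B*(2*n_A*n_B - n_A - n_B) / ((n_A+n_B)^2 * (n_A+n_B-1)) = 8232/2548 = 3.2308.
        SD[R] = 1.7974.
Step 4: Continuity-corrected z = (R + 0.5 - E[R]) / SD[R] = (4 + 0.5 - 8.0000) / 1.7974 = -1.9472.
Step 5: Two-sided p-value via normal approximation = 2*(1 - Phi(|z|)) = 0.051508.
Step 6: alpha = 0.1. reject H0.

R = 4, z = -1.9472, p = 0.051508, reject H0.


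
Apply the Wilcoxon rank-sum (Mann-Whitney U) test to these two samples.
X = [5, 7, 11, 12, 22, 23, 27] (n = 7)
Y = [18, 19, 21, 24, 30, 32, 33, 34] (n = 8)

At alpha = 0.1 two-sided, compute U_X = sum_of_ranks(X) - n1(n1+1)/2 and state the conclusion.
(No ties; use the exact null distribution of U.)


Step 1: Combine and sort all 15 observations; assign midranks.
sorted (value, group): (5,X), (7,X), (11,X), (12,X), (18,Y), (19,Y), (21,Y), (22,X), (23,X), (24,Y), (27,X), (30,Y), (32,Y), (33,Y), (34,Y)
ranks: 5->1, 7->2, 11->3, 12->4, 18->5, 19->6, 21->7, 22->8, 23->9, 24->10, 27->11, 30->12, 32->13, 33->14, 34->15
Step 2: Rank sum for X: R1 = 1 + 2 + 3 + 4 + 8 + 9 + 11 = 38.
Step 3: U_X = R1 - n1(n1+1)/2 = 38 - 7*8/2 = 38 - 28 = 10.
       U_Y = n1*n2 - U_X = 56 - 10 = 46.
Step 4: No ties, so the exact null distribution of U (based on enumerating the C(15,7) = 6435 equally likely rank assignments) gives the two-sided p-value.
Step 5: p-value = 0.040093; compare to alpha = 0.1. reject H0.

U_X = 10, p = 0.040093, reject H0 at alpha = 0.1.


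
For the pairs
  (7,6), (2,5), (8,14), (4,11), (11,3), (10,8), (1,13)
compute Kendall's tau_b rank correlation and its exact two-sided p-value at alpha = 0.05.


Step 1: Enumerate the 21 unordered pairs (i,j) with i<j and classify each by sign(x_j-x_i) * sign(y_j-y_i).
  (1,2):dx=-5,dy=-1->C; (1,3):dx=+1,dy=+8->C; (1,4):dx=-3,dy=+5->D; (1,5):dx=+4,dy=-3->D
  (1,6):dx=+3,dy=+2->C; (1,7):dx=-6,dy=+7->D; (2,3):dx=+6,dy=+9->C; (2,4):dx=+2,dy=+6->C
  (2,5):dx=+9,dy=-2->D; (2,6):dx=+8,dy=+3->C; (2,7):dx=-1,dy=+8->D; (3,4):dx=-4,dy=-3->C
  (3,5):dx=+3,dy=-11->D; (3,6):dx=+2,dy=-6->D; (3,7):dx=-7,dy=-1->C; (4,5):dx=+7,dy=-8->D
  (4,6):dx=+6,dy=-3->D; (4,7):dx=-3,dy=+2->D; (5,6):dx=-1,dy=+5->D; (5,7):dx=-10,dy=+10->D
  (6,7):dx=-9,dy=+5->D
Step 2: C = 8, D = 13, total pairs = 21.
Step 3: tau = (C - D)/(n(n-1)/2) = (8 - 13)/21 = -0.238095.
Step 4: Exact two-sided p-value (enumerate n! = 5040 permutations of y under H0): p = 0.561905.
Step 5: alpha = 0.05. fail to reject H0.

tau_b = -0.2381 (C=8, D=13), p = 0.561905, fail to reject H0.


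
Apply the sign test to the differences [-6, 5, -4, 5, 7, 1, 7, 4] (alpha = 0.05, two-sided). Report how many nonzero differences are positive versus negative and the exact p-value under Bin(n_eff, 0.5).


Step 1: Discard zero differences. Original n = 8; n_eff = number of nonzero differences = 8.
Nonzero differences (with sign): -6, +5, -4, +5, +7, +1, +7, +4
Step 2: Count signs: positive = 6, negative = 2.
Step 3: Under H0: P(positive) = 0.5, so the number of positives S ~ Bin(8, 0.5).
Step 4: Two-sided exact p-value = sum of Bin(8,0.5) probabilities at or below the observed probability = 0.289062.
Step 5: alpha = 0.05. fail to reject H0.

n_eff = 8, pos = 6, neg = 2, p = 0.289062, fail to reject H0.


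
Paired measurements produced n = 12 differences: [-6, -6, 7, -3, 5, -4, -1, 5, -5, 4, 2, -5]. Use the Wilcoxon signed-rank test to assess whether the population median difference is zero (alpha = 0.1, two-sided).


Step 1: Drop any zero differences (none here) and take |d_i|.
|d| = [6, 6, 7, 3, 5, 4, 1, 5, 5, 4, 2, 5]
Step 2: Midrank |d_i| (ties get averaged ranks).
ranks: |6|->10.5, |6|->10.5, |7|->12, |3|->3, |5|->7.5, |4|->4.5, |1|->1, |5|->7.5, |5|->7.5, |4|->4.5, |2|->2, |5|->7.5
Step 3: Attach original signs; sum ranks with positive sign and with negative sign.
W+ = 12 + 7.5 + 7.5 + 4.5 + 2 = 33.5
W- = 10.5 + 10.5 + 3 + 4.5 + 1 + 7.5 + 7.5 = 44.5
(Check: W+ + W- = 78 should equal n(n+1)/2 = 78.)
Step 4: Test statistic W = min(W+, W-) = 33.5.
Step 5: Ties in |d|, so use the tie-corrected normal approximation.
        E[W] = n(n+1)/4 = 12*13/4 = 39.
        Tie groups: |d|=4 (t=2), |d|=5 (t=4), |d|=6 (t=2); sum(t^3 - t) = 72.
        Var[W] = n(n+1)(2n+1)/24 - sum(t^3-t)/48 = 3900/24 - 72/48 = 161.
        z = (W - E[W]) / sqrt(Var[W]) = (33.5 - 39) / 12.6886 = -0.4335.
        Two-sided p = 2*Phi(z) = 0.664680.
Step 6: alpha = 0.1. fail to reject H0.

W+ = 33.5, W- = 44.5, W = min = 33.5, p = 0.664680, fail to reject H0.


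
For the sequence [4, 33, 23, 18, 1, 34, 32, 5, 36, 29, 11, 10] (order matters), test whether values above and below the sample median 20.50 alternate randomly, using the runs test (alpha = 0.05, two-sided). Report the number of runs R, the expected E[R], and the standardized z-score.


Step 1: Compute median = 20.50; label A = above, B = below.
Labels in order: BAABBAABAABB  (n_A = 6, n_B = 6)
Step 2: Count runs R = 7.
Step 3: Under H0 (random ordering), E[R] = 2*n_A*n_B/(n_A+n_B) + 1 = 2*6*6/12 + 1 = 7.0000.
        Var[R] = 2*n_A*n_B*(2*n_A*n_B - n_A - n_B) / ((n_A+n_B)^2 * (n_A+n_B-1)) = 4320/1584 = 2.7273.
        SD[R] = 1.6514.
Step 4: R = E[R], so z = 0 with no continuity correction.
Step 5: Two-sided p-value via normal approximation = 2*(1 - Phi(|z|)) = 1.000000.
Step 6: alpha = 0.05. fail to reject H0.

R = 7, z = 0.0000, p = 1.000000, fail to reject H0.


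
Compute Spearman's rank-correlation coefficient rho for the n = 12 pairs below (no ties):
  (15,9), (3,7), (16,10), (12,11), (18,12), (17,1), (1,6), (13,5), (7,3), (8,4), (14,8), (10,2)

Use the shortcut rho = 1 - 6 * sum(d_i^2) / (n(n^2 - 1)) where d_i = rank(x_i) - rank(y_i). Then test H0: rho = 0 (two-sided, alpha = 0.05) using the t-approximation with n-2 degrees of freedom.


Step 1: Rank x and y separately (midranks; no ties here).
rank(x): 15->9, 3->2, 16->10, 12->6, 18->12, 17->11, 1->1, 13->7, 7->3, 8->4, 14->8, 10->5
rank(y): 9->9, 7->7, 10->10, 11->11, 12->12, 1->1, 6->6, 5->5, 3->3, 4->4, 8->8, 2->2
Step 2: d_i = R_x(i) - R_y(i); compute d_i^2.
  (9-9)^2=0, (2-7)^2=25, (10-10)^2=0, (6-11)^2=25, (12-12)^2=0, (11-1)^2=100, (1-6)^2=25, (7-5)^2=4, (3-3)^2=0, (4-4)^2=0, (8-8)^2=0, (5-2)^2=9
sum(d^2) = 188.
Step 3: rho = 1 - 6*188 / (12*(12^2 - 1)) = 1 - 1128/1716 = 0.342657.
Step 4: Under H0, t = rho * sqrt((n-2)/(1-rho^2)) = 1.1534 ~ t(10).
Step 5: Two-sided p-value from the t-distribution with 10 df = 0.275567.
Step 6: alpha = 0.05. fail to reject H0.

rho = 0.3427, p = 0.275567, fail to reject H0 at alpha = 0.05.


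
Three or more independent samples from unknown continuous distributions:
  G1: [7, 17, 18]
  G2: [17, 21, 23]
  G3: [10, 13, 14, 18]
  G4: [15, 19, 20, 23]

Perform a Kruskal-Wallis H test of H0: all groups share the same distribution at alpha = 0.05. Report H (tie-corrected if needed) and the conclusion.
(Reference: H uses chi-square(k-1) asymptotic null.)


Step 1: Combine all N = 14 observations and assign midranks.
sorted (value, group, rank): (7,G1,1), (10,G3,2), (13,G3,3), (14,G3,4), (15,G4,5), (17,G1,6.5), (17,G2,6.5), (18,G1,8.5), (18,G3,8.5), (19,G4,10), (20,G4,11), (21,G2,12), (23,G2,13.5), (23,G4,13.5)
Step 2: Sum ranks within each group.
R_1 = 16 (n_1 = 3)
R_2 = 32 (n_2 = 3)
R_3 = 17.5 (n_3 = 4)
R_4 = 39.5 (n_4 = 4)
Step 3: H = 12/(N(N+1)) * sum(R_i^2/n_i) - 3(N+1)
     = 12/(14*15) * (16^2/3 + 32^2/3 + 17.5^2/4 + 39.5^2/4) - 3*15
     = 0.057143 * 893.292 - 45
     = 6.045238.
Step 4: Ties present; correction factor C = 1 - 18/(14^3 - 14) = 0.993407. Corrected H = 6.045238 / 0.993407 = 6.085361.
Step 5: Under H0, H ~ chi^2(3); p-value = 0.107530.
Step 6: alpha = 0.05. fail to reject H0.

H = 6.0854, df = 3, p = 0.107530, fail to reject H0.


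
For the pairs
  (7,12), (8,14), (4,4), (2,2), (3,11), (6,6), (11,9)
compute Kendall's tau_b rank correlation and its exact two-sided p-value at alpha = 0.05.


Step 1: Enumerate the 21 unordered pairs (i,j) with i<j and classify each by sign(x_j-x_i) * sign(y_j-y_i).
  (1,2):dx=+1,dy=+2->C; (1,3):dx=-3,dy=-8->C; (1,4):dx=-5,dy=-10->C; (1,5):dx=-4,dy=-1->C
  (1,6):dx=-1,dy=-6->C; (1,7):dx=+4,dy=-3->D; (2,3):dx=-4,dy=-10->C; (2,4):dx=-6,dy=-12->C
  (2,5):dx=-5,dy=-3->C; (2,6):dx=-2,dy=-8->C; (2,7):dx=+3,dy=-5->D; (3,4):dx=-2,dy=-2->C
  (3,5):dx=-1,dy=+7->D; (3,6):dx=+2,dy=+2->C; (3,7):dx=+7,dy=+5->C; (4,5):dx=+1,dy=+9->C
  (4,6):dx=+4,dy=+4->C; (4,7):dx=+9,dy=+7->C; (5,6):dx=+3,dy=-5->D; (5,7):dx=+8,dy=-2->D
  (6,7):dx=+5,dy=+3->C
Step 2: C = 16, D = 5, total pairs = 21.
Step 3: tau = (C - D)/(n(n-1)/2) = (16 - 5)/21 = 0.523810.
Step 4: Exact two-sided p-value (enumerate n! = 5040 permutations of y under H0): p = 0.136111.
Step 5: alpha = 0.05. fail to reject H0.

tau_b = 0.5238 (C=16, D=5), p = 0.136111, fail to reject H0.


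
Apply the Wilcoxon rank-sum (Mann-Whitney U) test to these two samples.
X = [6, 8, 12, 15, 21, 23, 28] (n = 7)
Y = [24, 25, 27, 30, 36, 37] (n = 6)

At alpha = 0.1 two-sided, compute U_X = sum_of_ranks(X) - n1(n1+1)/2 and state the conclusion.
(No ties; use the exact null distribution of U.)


Step 1: Combine and sort all 13 observations; assign midranks.
sorted (value, group): (6,X), (8,X), (12,X), (15,X), (21,X), (23,X), (24,Y), (25,Y), (27,Y), (28,X), (30,Y), (36,Y), (37,Y)
ranks: 6->1, 8->2, 12->3, 15->4, 21->5, 23->6, 24->7, 25->8, 27->9, 28->10, 30->11, 36->12, 37->13
Step 2: Rank sum for X: R1 = 1 + 2 + 3 + 4 + 5 + 6 + 10 = 31.
Step 3: U_X = R1 - n1(n1+1)/2 = 31 - 7*8/2 = 31 - 28 = 3.
       U_Y = n1*n2 - U_X = 42 - 3 = 39.
Step 4: No ties, so the exact null distribution of U (based on enumerating the C(13,7) = 1716 equally likely rank assignments) gives the two-sided p-value.
Step 5: p-value = 0.008159; compare to alpha = 0.1. reject H0.

U_X = 3, p = 0.008159, reject H0 at alpha = 0.1.


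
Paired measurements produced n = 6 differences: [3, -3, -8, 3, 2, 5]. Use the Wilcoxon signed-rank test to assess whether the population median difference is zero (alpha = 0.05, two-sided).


Step 1: Drop any zero differences (none here) and take |d_i|.
|d| = [3, 3, 8, 3, 2, 5]
Step 2: Midrank |d_i| (ties get averaged ranks).
ranks: |3|->3, |3|->3, |8|->6, |3|->3, |2|->1, |5|->5
Step 3: Attach original signs; sum ranks with positive sign and with negative sign.
W+ = 3 + 3 + 1 + 5 = 12
W- = 3 + 6 = 9
(Check: W+ + W- = 21 should equal n(n+1)/2 = 21.)
Step 4: Test statistic W = min(W+, W-) = 9.
Step 5: Ties in |d|, so use the tie-corrected normal approximation.
        E[W] = n(n+1)/4 = 6*7/4 = 10.5.
        Tie groups: |d|=3 (t=3); sum(t^3 - t) = 24.
        Var[W] = n(n+1)(2n+1)/24 - sum(t^3-t)/48 = 546/24 - 24/48 = 22.25.
        z = (W - E[W]) / sqrt(Var[W]) = (9 - 10.5) / 4.7170 = -0.3180.
        Two-sided p = 2*Phi(z) = 0.750485.
Step 6: alpha = 0.05. fail to reject H0.

W+ = 12, W- = 9, W = min = 9, p = 0.750485, fail to reject H0.


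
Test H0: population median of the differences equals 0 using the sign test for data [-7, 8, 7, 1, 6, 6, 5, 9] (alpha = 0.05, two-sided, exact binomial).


Step 1: Discard zero differences. Original n = 8; n_eff = number of nonzero differences = 8.
Nonzero differences (with sign): -7, +8, +7, +1, +6, +6, +5, +9
Step 2: Count signs: positive = 7, negative = 1.
Step 3: Under H0: P(positive) = 0.5, so the number of positives S ~ Bin(8, 0.5).
Step 4: Two-sided exact p-value = sum of Bin(8,0.5) probabilities at or below the observed probability = 0.070312.
Step 5: alpha = 0.05. fail to reject H0.

n_eff = 8, pos = 7, neg = 1, p = 0.070312, fail to reject H0.


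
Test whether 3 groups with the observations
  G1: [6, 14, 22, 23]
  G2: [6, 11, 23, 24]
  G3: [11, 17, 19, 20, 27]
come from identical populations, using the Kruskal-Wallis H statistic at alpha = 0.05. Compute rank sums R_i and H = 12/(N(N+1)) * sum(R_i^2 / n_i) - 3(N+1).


Step 1: Combine all N = 13 observations and assign midranks.
sorted (value, group, rank): (6,G1,1.5), (6,G2,1.5), (11,G2,3.5), (11,G3,3.5), (14,G1,5), (17,G3,6), (19,G3,7), (20,G3,8), (22,G1,9), (23,G1,10.5), (23,G2,10.5), (24,G2,12), (27,G3,13)
Step 2: Sum ranks within each group.
R_1 = 26 (n_1 = 4)
R_2 = 27.5 (n_2 = 4)
R_3 = 37.5 (n_3 = 5)
Step 3: H = 12/(N(N+1)) * sum(R_i^2/n_i) - 3(N+1)
     = 12/(13*14) * (26^2/4 + 27.5^2/4 + 37.5^2/5) - 3*14
     = 0.065934 * 639.312 - 42
     = 0.152473.
Step 4: Ties present; correction factor C = 1 - 18/(13^3 - 13) = 0.991758. Corrected H = 0.152473 / 0.991758 = 0.153740.
Step 5: Under H0, H ~ chi^2(2); p-value = 0.926010.
Step 6: alpha = 0.05. fail to reject H0.

H = 0.1537, df = 2, p = 0.926010, fail to reject H0.


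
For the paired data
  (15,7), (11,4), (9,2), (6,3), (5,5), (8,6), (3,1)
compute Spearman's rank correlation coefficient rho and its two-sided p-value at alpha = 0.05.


Step 1: Rank x and y separately (midranks; no ties here).
rank(x): 15->7, 11->6, 9->5, 6->3, 5->2, 8->4, 3->1
rank(y): 7->7, 4->4, 2->2, 3->3, 5->5, 6->6, 1->1
Step 2: d_i = R_x(i) - R_y(i); compute d_i^2.
  (7-7)^2=0, (6-4)^2=4, (5-2)^2=9, (3-3)^2=0, (2-5)^2=9, (4-6)^2=4, (1-1)^2=0
sum(d^2) = 26.
Step 3: rho = 1 - 6*26 / (7*(7^2 - 1)) = 1 - 156/336 = 0.535714.
Step 4: Under H0, t = rho * sqrt((n-2)/(1-rho^2)) = 1.4186 ~ t(5).
Step 5: Two-sided p-value from the t-distribution with 5 df = 0.215217.
Step 6: alpha = 0.05. fail to reject H0.

rho = 0.5357, p = 0.215217, fail to reject H0 at alpha = 0.05.


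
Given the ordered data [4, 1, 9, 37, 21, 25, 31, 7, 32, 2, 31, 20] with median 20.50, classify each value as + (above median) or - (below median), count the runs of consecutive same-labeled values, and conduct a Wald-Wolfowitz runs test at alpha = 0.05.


Step 1: Compute median = 20.50; label A = above, B = below.
Labels in order: BBBAAAABABAB  (n_A = 6, n_B = 6)
Step 2: Count runs R = 7.
Step 3: Under H0 (random ordering), E[R] = 2*n_A*n_B/(n_A+n_B) + 1 = 2*6*6/12 + 1 = 7.0000.
        Var[R] = 2*n_A*n_B*(2*n_A*n_B - n_A - n_B) / ((n_A+n_B)^2 * (n_A+n_B-1)) = 4320/1584 = 2.7273.
        SD[R] = 1.6514.
Step 4: R = E[R], so z = 0 with no continuity correction.
Step 5: Two-sided p-value via normal approximation = 2*(1 - Phi(|z|)) = 1.000000.
Step 6: alpha = 0.05. fail to reject H0.

R = 7, z = 0.0000, p = 1.000000, fail to reject H0.


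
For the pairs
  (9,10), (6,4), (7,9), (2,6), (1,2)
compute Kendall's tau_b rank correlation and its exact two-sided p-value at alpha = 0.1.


Step 1: Enumerate the 10 unordered pairs (i,j) with i<j and classify each by sign(x_j-x_i) * sign(y_j-y_i).
  (1,2):dx=-3,dy=-6->C; (1,3):dx=-2,dy=-1->C; (1,4):dx=-7,dy=-4->C; (1,5):dx=-8,dy=-8->C
  (2,3):dx=+1,dy=+5->C; (2,4):dx=-4,dy=+2->D; (2,5):dx=-5,dy=-2->C; (3,4):dx=-5,dy=-3->C
  (3,5):dx=-6,dy=-7->C; (4,5):dx=-1,dy=-4->C
Step 2: C = 9, D = 1, total pairs = 10.
Step 3: tau = (C - D)/(n(n-1)/2) = (9 - 1)/10 = 0.800000.
Step 4: Exact two-sided p-value (enumerate n! = 120 permutations of y under H0): p = 0.083333.
Step 5: alpha = 0.1. reject H0.

tau_b = 0.8000 (C=9, D=1), p = 0.083333, reject H0.


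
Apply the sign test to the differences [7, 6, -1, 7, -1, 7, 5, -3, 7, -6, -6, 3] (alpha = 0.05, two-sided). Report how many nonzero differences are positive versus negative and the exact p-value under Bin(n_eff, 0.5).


Step 1: Discard zero differences. Original n = 12; n_eff = number of nonzero differences = 12.
Nonzero differences (with sign): +7, +6, -1, +7, -1, +7, +5, -3, +7, -6, -6, +3
Step 2: Count signs: positive = 7, negative = 5.
Step 3: Under H0: P(positive) = 0.5, so the number of positives S ~ Bin(12, 0.5).
Step 4: Two-sided exact p-value = sum of Bin(12,0.5) probabilities at or below the observed probability = 0.774414.
Step 5: alpha = 0.05. fail to reject H0.

n_eff = 12, pos = 7, neg = 5, p = 0.774414, fail to reject H0.


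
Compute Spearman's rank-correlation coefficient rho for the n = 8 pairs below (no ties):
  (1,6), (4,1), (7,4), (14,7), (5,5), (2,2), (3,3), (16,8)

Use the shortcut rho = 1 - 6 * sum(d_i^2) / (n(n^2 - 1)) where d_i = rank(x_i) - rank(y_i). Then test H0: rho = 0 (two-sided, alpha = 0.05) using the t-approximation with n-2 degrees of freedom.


Step 1: Rank x and y separately (midranks; no ties here).
rank(x): 1->1, 4->4, 7->6, 14->7, 5->5, 2->2, 3->3, 16->8
rank(y): 6->6, 1->1, 4->4, 7->7, 5->5, 2->2, 3->3, 8->8
Step 2: d_i = R_x(i) - R_y(i); compute d_i^2.
  (1-6)^2=25, (4-1)^2=9, (6-4)^2=4, (7-7)^2=0, (5-5)^2=0, (2-2)^2=0, (3-3)^2=0, (8-8)^2=0
sum(d^2) = 38.
Step 3: rho = 1 - 6*38 / (8*(8^2 - 1)) = 1 - 228/504 = 0.547619.
Step 4: Under H0, t = rho * sqrt((n-2)/(1-rho^2)) = 1.6031 ~ t(6).
Step 5: Two-sided p-value from the t-distribution with 6 df = 0.160026.
Step 6: alpha = 0.05. fail to reject H0.

rho = 0.5476, p = 0.160026, fail to reject H0 at alpha = 0.05.


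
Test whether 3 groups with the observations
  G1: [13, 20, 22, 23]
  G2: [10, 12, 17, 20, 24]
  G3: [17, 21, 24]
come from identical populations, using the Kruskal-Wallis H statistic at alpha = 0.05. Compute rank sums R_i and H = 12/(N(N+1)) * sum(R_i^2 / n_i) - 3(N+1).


Step 1: Combine all N = 12 observations and assign midranks.
sorted (value, group, rank): (10,G2,1), (12,G2,2), (13,G1,3), (17,G2,4.5), (17,G3,4.5), (20,G1,6.5), (20,G2,6.5), (21,G3,8), (22,G1,9), (23,G1,10), (24,G2,11.5), (24,G3,11.5)
Step 2: Sum ranks within each group.
R_1 = 28.5 (n_1 = 4)
R_2 = 25.5 (n_2 = 5)
R_3 = 24 (n_3 = 3)
Step 3: H = 12/(N(N+1)) * sum(R_i^2/n_i) - 3(N+1)
     = 12/(12*13) * (28.5^2/4 + 25.5^2/5 + 24^2/3) - 3*13
     = 0.076923 * 525.112 - 39
     = 1.393269.
Step 4: Ties present; correction factor C = 1 - 18/(12^3 - 12) = 0.989510. Corrected H = 1.393269 / 0.989510 = 1.408039.
Step 5: Under H0, H ~ chi^2(2); p-value = 0.494593.
Step 6: alpha = 0.05. fail to reject H0.

H = 1.4080, df = 2, p = 0.494593, fail to reject H0.


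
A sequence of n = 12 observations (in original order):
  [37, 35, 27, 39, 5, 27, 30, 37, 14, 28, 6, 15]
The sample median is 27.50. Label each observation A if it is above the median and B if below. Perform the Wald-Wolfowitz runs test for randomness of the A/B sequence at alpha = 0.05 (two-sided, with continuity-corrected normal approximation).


Step 1: Compute median = 27.50; label A = above, B = below.
Labels in order: AABABBAABABB  (n_A = 6, n_B = 6)
Step 2: Count runs R = 8.
Step 3: Under H0 (random ordering), E[R] = 2*n_A*n_B/(n_A+n_B) + 1 = 2*6*6/12 + 1 = 7.0000.
        Var[R] = 2*n_A*n_B*(2*n_A*n_B - n_A - n_B) / ((n_A+n_B)^2 * (n_A+n_B-1)) = 4320/1584 = 2.7273.
        SD[R] = 1.6514.
Step 4: Continuity-corrected z = (R - 0.5 - E[R]) / SD[R] = (8 - 0.5 - 7.0000) / 1.6514 = 0.3028.
Step 5: Two-sided p-value via normal approximation = 2*(1 - Phi(|z|)) = 0.762069.
Step 6: alpha = 0.05. fail to reject H0.

R = 8, z = 0.3028, p = 0.762069, fail to reject H0.


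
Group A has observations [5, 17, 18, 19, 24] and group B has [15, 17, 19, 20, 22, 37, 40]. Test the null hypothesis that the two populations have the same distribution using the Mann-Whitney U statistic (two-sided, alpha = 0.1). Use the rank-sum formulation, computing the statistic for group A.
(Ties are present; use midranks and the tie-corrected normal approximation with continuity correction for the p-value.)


Step 1: Combine and sort all 12 observations; assign midranks.
sorted (value, group): (5,X), (15,Y), (17,X), (17,Y), (18,X), (19,X), (19,Y), (20,Y), (22,Y), (24,X), (37,Y), (40,Y)
ranks: 5->1, 15->2, 17->3.5, 17->3.5, 18->5, 19->6.5, 19->6.5, 20->8, 22->9, 24->10, 37->11, 40->12
Step 2: Rank sum for X: R1 = 1 + 3.5 + 5 + 6.5 + 10 = 26.
Step 3: U_X = R1 - n1(n1+1)/2 = 26 - 5*6/2 = 26 - 15 = 11.
       U_Y = n1*n2 - U_X = 35 - 11 = 24.
Step 4: Ties are present, so use the tie-corrected normal approximation (with continuity correction) for the p-value.
Step 5: p-value = 0.328162; compare to alpha = 0.1. fail to reject H0.

U_X = 11, p = 0.328162, fail to reject H0 at alpha = 0.1.


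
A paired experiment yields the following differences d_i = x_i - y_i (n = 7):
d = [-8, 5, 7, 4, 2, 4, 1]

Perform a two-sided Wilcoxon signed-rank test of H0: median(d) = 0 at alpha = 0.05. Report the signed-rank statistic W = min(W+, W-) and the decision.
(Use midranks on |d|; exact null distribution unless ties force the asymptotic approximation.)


Step 1: Drop any zero differences (none here) and take |d_i|.
|d| = [8, 5, 7, 4, 2, 4, 1]
Step 2: Midrank |d_i| (ties get averaged ranks).
ranks: |8|->7, |5|->5, |7|->6, |4|->3.5, |2|->2, |4|->3.5, |1|->1
Step 3: Attach original signs; sum ranks with positive sign and with negative sign.
W+ = 5 + 6 + 3.5 + 2 + 3.5 + 1 = 21
W- = 7 = 7
(Check: W+ + W- = 28 should equal n(n+1)/2 = 28.)
Step 4: Test statistic W = min(W+, W-) = 7.
Step 5: Ties in |d|, so use the tie-corrected normal approximation.
        E[W] = n(n+1)/4 = 7*8/4 = 14.
        Tie groups: |d|=4 (t=2); sum(t^3 - t) = 6.
        Var[W] = n(n+1)(2n+1)/24 - sum(t^3-t)/48 = 840/24 - 6/48 = 34.875.
        z = (W - E[W]) / sqrt(Var[W]) = (7 - 14) / 5.9055 = -1.1853.
        Two-sided p = 2*Phi(z) = 0.235885.
Step 6: alpha = 0.05. fail to reject H0.

W+ = 21, W- = 7, W = min = 7, p = 0.235885, fail to reject H0.


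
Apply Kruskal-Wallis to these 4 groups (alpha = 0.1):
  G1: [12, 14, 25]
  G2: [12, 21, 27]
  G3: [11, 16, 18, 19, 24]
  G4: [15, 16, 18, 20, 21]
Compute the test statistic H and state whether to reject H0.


Step 1: Combine all N = 16 observations and assign midranks.
sorted (value, group, rank): (11,G3,1), (12,G1,2.5), (12,G2,2.5), (14,G1,4), (15,G4,5), (16,G3,6.5), (16,G4,6.5), (18,G3,8.5), (18,G4,8.5), (19,G3,10), (20,G4,11), (21,G2,12.5), (21,G4,12.5), (24,G3,14), (25,G1,15), (27,G2,16)
Step 2: Sum ranks within each group.
R_1 = 21.5 (n_1 = 3)
R_2 = 31 (n_2 = 3)
R_3 = 40 (n_3 = 5)
R_4 = 43.5 (n_4 = 5)
Step 3: H = 12/(N(N+1)) * sum(R_i^2/n_i) - 3(N+1)
     = 12/(16*17) * (21.5^2/3 + 31^2/3 + 40^2/5 + 43.5^2/5) - 3*17
     = 0.044118 * 1172.87 - 51
     = 0.744118.
Step 4: Ties present; correction factor C = 1 - 24/(16^3 - 16) = 0.994118. Corrected H = 0.744118 / 0.994118 = 0.748521.
Step 5: Under H0, H ~ chi^2(3); p-value = 0.861736.
Step 6: alpha = 0.1. fail to reject H0.

H = 0.7485, df = 3, p = 0.861736, fail to reject H0.


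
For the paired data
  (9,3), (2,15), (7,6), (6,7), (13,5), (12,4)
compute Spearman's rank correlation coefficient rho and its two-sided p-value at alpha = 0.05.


Step 1: Rank x and y separately (midranks; no ties here).
rank(x): 9->4, 2->1, 7->3, 6->2, 13->6, 12->5
rank(y): 3->1, 15->6, 6->4, 7->5, 5->3, 4->2
Step 2: d_i = R_x(i) - R_y(i); compute d_i^2.
  (4-1)^2=9, (1-6)^2=25, (3-4)^2=1, (2-5)^2=9, (6-3)^2=9, (5-2)^2=9
sum(d^2) = 62.
Step 3: rho = 1 - 6*62 / (6*(6^2 - 1)) = 1 - 372/210 = -0.771429.
Step 4: Under H0, t = rho * sqrt((n-2)/(1-rho^2)) = -2.4247 ~ t(4).
Step 5: Two-sided p-value from the t-distribution with 4 df = 0.072397.
Step 6: alpha = 0.05. fail to reject H0.

rho = -0.7714, p = 0.072397, fail to reject H0 at alpha = 0.05.


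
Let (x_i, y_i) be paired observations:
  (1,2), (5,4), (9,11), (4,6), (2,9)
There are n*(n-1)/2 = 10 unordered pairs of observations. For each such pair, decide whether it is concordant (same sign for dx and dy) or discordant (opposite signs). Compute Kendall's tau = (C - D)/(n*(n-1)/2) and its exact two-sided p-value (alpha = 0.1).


Step 1: Enumerate the 10 unordered pairs (i,j) with i<j and classify each by sign(x_j-x_i) * sign(y_j-y_i).
  (1,2):dx=+4,dy=+2->C; (1,3):dx=+8,dy=+9->C; (1,4):dx=+3,dy=+4->C; (1,5):dx=+1,dy=+7->C
  (2,3):dx=+4,dy=+7->C; (2,4):dx=-1,dy=+2->D; (2,5):dx=-3,dy=+5->D; (3,4):dx=-5,dy=-5->C
  (3,5):dx=-7,dy=-2->C; (4,5):dx=-2,dy=+3->D
Step 2: C = 7, D = 3, total pairs = 10.
Step 3: tau = (C - D)/(n(n-1)/2) = (7 - 3)/10 = 0.400000.
Step 4: Exact two-sided p-value (enumerate n! = 120 permutations of y under H0): p = 0.483333.
Step 5: alpha = 0.1. fail to reject H0.

tau_b = 0.4000 (C=7, D=3), p = 0.483333, fail to reject H0.


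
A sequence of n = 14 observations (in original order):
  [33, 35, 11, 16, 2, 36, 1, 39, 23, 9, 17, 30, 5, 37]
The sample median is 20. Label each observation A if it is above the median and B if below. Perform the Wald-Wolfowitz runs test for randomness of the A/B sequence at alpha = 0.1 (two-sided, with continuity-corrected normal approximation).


Step 1: Compute median = 20; label A = above, B = below.
Labels in order: AABBBABAABBABA  (n_A = 7, n_B = 7)
Step 2: Count runs R = 9.
Step 3: Under H0 (random ordering), E[R] = 2*n_A*n_B/(n_A+n_B) + 1 = 2*7*7/14 + 1 = 8.0000.
        Var[R] = 2*n_A*n_B*(2*n_A*n_B - n_A - n_B) / ((n_A+n_B)^2 * (n_A+n_B-1)) = 8232/2548 = 3.2308.
        SD[R] = 1.7974.
Step 4: Continuity-corrected z = (R - 0.5 - E[R]) / SD[R] = (9 - 0.5 - 8.0000) / 1.7974 = 0.2782.
Step 5: Two-sided p-value via normal approximation = 2*(1 - Phi(|z|)) = 0.780879.
Step 6: alpha = 0.1. fail to reject H0.

R = 9, z = 0.2782, p = 0.780879, fail to reject H0.


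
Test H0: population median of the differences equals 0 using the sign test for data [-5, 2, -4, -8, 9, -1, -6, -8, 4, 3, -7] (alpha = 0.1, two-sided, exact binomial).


Step 1: Discard zero differences. Original n = 11; n_eff = number of nonzero differences = 11.
Nonzero differences (with sign): -5, +2, -4, -8, +9, -1, -6, -8, +4, +3, -7
Step 2: Count signs: positive = 4, negative = 7.
Step 3: Under H0: P(positive) = 0.5, so the number of positives S ~ Bin(11, 0.5).
Step 4: Two-sided exact p-value = sum of Bin(11,0.5) probabilities at or below the observed probability = 0.548828.
Step 5: alpha = 0.1. fail to reject H0.

n_eff = 11, pos = 4, neg = 7, p = 0.548828, fail to reject H0.


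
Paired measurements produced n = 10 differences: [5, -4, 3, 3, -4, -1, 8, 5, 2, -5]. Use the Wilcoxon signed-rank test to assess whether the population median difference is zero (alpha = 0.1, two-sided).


Step 1: Drop any zero differences (none here) and take |d_i|.
|d| = [5, 4, 3, 3, 4, 1, 8, 5, 2, 5]
Step 2: Midrank |d_i| (ties get averaged ranks).
ranks: |5|->8, |4|->5.5, |3|->3.5, |3|->3.5, |4|->5.5, |1|->1, |8|->10, |5|->8, |2|->2, |5|->8
Step 3: Attach original signs; sum ranks with positive sign and with negative sign.
W+ = 8 + 3.5 + 3.5 + 10 + 8 + 2 = 35
W- = 5.5 + 5.5 + 1 + 8 = 20
(Check: W+ + W- = 55 should equal n(n+1)/2 = 55.)
Step 4: Test statistic W = min(W+, W-) = 20.
Step 5: Ties in |d|, so use the tie-corrected normal approximation.
        E[W] = n(n+1)/4 = 10*11/4 = 27.5.
        Tie groups: |d|=3 (t=2), |d|=4 (t=2), |d|=5 (t=3); sum(t^3 - t) = 36.
        Var[W] = n(n+1)(2n+1)/24 - sum(t^3-t)/48 = 2310/24 - 36/48 = 95.5.
        z = (W - E[W]) / sqrt(Var[W]) = (20 - 27.5) / 9.7724 = -0.7675.
        Two-sided p = 2*Phi(z) = 0.442804.
Step 6: alpha = 0.1. fail to reject H0.

W+ = 35, W- = 20, W = min = 20, p = 0.442804, fail to reject H0.


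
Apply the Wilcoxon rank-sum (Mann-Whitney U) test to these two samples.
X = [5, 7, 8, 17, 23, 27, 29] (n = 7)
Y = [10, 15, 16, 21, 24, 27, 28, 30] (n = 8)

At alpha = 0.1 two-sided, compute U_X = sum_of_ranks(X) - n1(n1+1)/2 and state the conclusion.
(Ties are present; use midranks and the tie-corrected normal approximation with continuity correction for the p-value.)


Step 1: Combine and sort all 15 observations; assign midranks.
sorted (value, group): (5,X), (7,X), (8,X), (10,Y), (15,Y), (16,Y), (17,X), (21,Y), (23,X), (24,Y), (27,X), (27,Y), (28,Y), (29,X), (30,Y)
ranks: 5->1, 7->2, 8->3, 10->4, 15->5, 16->6, 17->7, 21->8, 23->9, 24->10, 27->11.5, 27->11.5, 28->13, 29->14, 30->15
Step 2: Rank sum for X: R1 = 1 + 2 + 3 + 7 + 9 + 11.5 + 14 = 47.5.
Step 3: U_X = R1 - n1(n1+1)/2 = 47.5 - 7*8/2 = 47.5 - 28 = 19.5.
       U_Y = n1*n2 - U_X = 56 - 19.5 = 36.5.
Step 4: Ties are present, so use the tie-corrected normal approximation (with continuity correction) for the p-value.
Step 5: p-value = 0.354109; compare to alpha = 0.1. fail to reject H0.

U_X = 19.5, p = 0.354109, fail to reject H0 at alpha = 0.1.


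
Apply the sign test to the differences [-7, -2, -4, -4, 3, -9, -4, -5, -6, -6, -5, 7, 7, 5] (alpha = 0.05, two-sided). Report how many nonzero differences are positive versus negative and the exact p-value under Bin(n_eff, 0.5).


Step 1: Discard zero differences. Original n = 14; n_eff = number of nonzero differences = 14.
Nonzero differences (with sign): -7, -2, -4, -4, +3, -9, -4, -5, -6, -6, -5, +7, +7, +5
Step 2: Count signs: positive = 4, negative = 10.
Step 3: Under H0: P(positive) = 0.5, so the number of positives S ~ Bin(14, 0.5).
Step 4: Two-sided exact p-value = sum of Bin(14,0.5) probabilities at or below the observed probability = 0.179565.
Step 5: alpha = 0.05. fail to reject H0.

n_eff = 14, pos = 4, neg = 10, p = 0.179565, fail to reject H0.


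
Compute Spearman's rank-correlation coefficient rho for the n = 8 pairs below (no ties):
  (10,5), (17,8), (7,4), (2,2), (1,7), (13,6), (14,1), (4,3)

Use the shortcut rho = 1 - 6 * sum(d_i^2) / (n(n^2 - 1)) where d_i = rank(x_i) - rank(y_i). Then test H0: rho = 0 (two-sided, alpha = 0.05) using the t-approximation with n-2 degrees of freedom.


Step 1: Rank x and y separately (midranks; no ties here).
rank(x): 10->5, 17->8, 7->4, 2->2, 1->1, 13->6, 14->7, 4->3
rank(y): 5->5, 8->8, 4->4, 2->2, 7->7, 6->6, 1->1, 3->3
Step 2: d_i = R_x(i) - R_y(i); compute d_i^2.
  (5-5)^2=0, (8-8)^2=0, (4-4)^2=0, (2-2)^2=0, (1-7)^2=36, (6-6)^2=0, (7-1)^2=36, (3-3)^2=0
sum(d^2) = 72.
Step 3: rho = 1 - 6*72 / (8*(8^2 - 1)) = 1 - 432/504 = 0.142857.
Step 4: Under H0, t = rho * sqrt((n-2)/(1-rho^2)) = 0.3536 ~ t(6).
Step 5: Two-sided p-value from the t-distribution with 6 df = 0.735765.
Step 6: alpha = 0.05. fail to reject H0.

rho = 0.1429, p = 0.735765, fail to reject H0 at alpha = 0.05.


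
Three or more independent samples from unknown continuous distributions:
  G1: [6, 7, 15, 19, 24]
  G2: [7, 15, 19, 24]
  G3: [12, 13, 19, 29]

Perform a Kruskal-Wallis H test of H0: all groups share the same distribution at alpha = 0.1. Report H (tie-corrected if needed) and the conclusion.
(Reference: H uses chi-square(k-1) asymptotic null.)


Step 1: Combine all N = 13 observations and assign midranks.
sorted (value, group, rank): (6,G1,1), (7,G1,2.5), (7,G2,2.5), (12,G3,4), (13,G3,5), (15,G1,6.5), (15,G2,6.5), (19,G1,9), (19,G2,9), (19,G3,9), (24,G1,11.5), (24,G2,11.5), (29,G3,13)
Step 2: Sum ranks within each group.
R_1 = 30.5 (n_1 = 5)
R_2 = 29.5 (n_2 = 4)
R_3 = 31 (n_3 = 4)
Step 3: H = 12/(N(N+1)) * sum(R_i^2/n_i) - 3(N+1)
     = 12/(13*14) * (30.5^2/5 + 29.5^2/4 + 31^2/4) - 3*14
     = 0.065934 * 643.862 - 42
     = 0.452473.
Step 4: Ties present; correction factor C = 1 - 42/(13^3 - 13) = 0.980769. Corrected H = 0.452473 / 0.980769 = 0.461345.
Step 5: Under H0, H ~ chi^2(2); p-value = 0.794000.
Step 6: alpha = 0.1. fail to reject H0.

H = 0.4613, df = 2, p = 0.794000, fail to reject H0.


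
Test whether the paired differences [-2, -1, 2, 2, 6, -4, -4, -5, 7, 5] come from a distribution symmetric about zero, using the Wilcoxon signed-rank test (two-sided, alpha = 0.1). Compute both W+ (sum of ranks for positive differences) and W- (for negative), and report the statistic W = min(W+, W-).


Step 1: Drop any zero differences (none here) and take |d_i|.
|d| = [2, 1, 2, 2, 6, 4, 4, 5, 7, 5]
Step 2: Midrank |d_i| (ties get averaged ranks).
ranks: |2|->3, |1|->1, |2|->3, |2|->3, |6|->9, |4|->5.5, |4|->5.5, |5|->7.5, |7|->10, |5|->7.5
Step 3: Attach original signs; sum ranks with positive sign and with negative sign.
W+ = 3 + 3 + 9 + 10 + 7.5 = 32.5
W- = 3 + 1 + 5.5 + 5.5 + 7.5 = 22.5
(Check: W+ + W- = 55 should equal n(n+1)/2 = 55.)
Step 4: Test statistic W = min(W+, W-) = 22.5.
Step 5: Ties in |d|, so use the tie-corrected normal approximation.
        E[W] = n(n+1)/4 = 10*11/4 = 27.5.
        Tie groups: |d|=2 (t=3), |d|=4 (t=2), |d|=5 (t=2); sum(t^3 - t) = 36.
        Var[W] = n(n+1)(2n+1)/24 - sum(t^3-t)/48 = 2310/24 - 36/48 = 95.5.
        z = (W - E[W]) / sqrt(Var[W]) = (22.5 - 27.5) / 9.7724 = -0.5116.
        Two-sided p = 2*Phi(z) = 0.608900.
Step 6: alpha = 0.1. fail to reject H0.

W+ = 32.5, W- = 22.5, W = min = 22.5, p = 0.608900, fail to reject H0.


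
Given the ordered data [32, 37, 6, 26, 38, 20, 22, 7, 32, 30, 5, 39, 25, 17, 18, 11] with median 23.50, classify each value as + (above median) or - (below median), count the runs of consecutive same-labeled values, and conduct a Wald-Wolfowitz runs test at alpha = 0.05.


Step 1: Compute median = 23.50; label A = above, B = below.
Labels in order: AABAABBBAABAABBB  (n_A = 8, n_B = 8)
Step 2: Count runs R = 8.
Step 3: Under H0 (random ordering), E[R] = 2*n_A*n_B/(n_A+n_B) + 1 = 2*8*8/16 + 1 = 9.0000.
        Var[R] = 2*n_A*n_B*(2*n_A*n_B - n_A - n_B) / ((n_A+n_B)^2 * (n_A+n_B-1)) = 14336/3840 = 3.7333.
        SD[R] = 1.9322.
Step 4: Continuity-corrected z = (R + 0.5 - E[R]) / SD[R] = (8 + 0.5 - 9.0000) / 1.9322 = -0.2588.
Step 5: Two-sided p-value via normal approximation = 2*(1 - Phi(|z|)) = 0.795809.
Step 6: alpha = 0.05. fail to reject H0.

R = 8, z = -0.2588, p = 0.795809, fail to reject H0.


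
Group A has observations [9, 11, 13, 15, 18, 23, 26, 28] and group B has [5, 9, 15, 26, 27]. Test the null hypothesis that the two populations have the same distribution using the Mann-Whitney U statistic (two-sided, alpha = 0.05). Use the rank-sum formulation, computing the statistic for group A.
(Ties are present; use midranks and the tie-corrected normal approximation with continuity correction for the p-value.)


Step 1: Combine and sort all 13 observations; assign midranks.
sorted (value, group): (5,Y), (9,X), (9,Y), (11,X), (13,X), (15,X), (15,Y), (18,X), (23,X), (26,X), (26,Y), (27,Y), (28,X)
ranks: 5->1, 9->2.5, 9->2.5, 11->4, 13->5, 15->6.5, 15->6.5, 18->8, 23->9, 26->10.5, 26->10.5, 27->12, 28->13
Step 2: Rank sum for X: R1 = 2.5 + 4 + 5 + 6.5 + 8 + 9 + 10.5 + 13 = 58.5.
Step 3: U_X = R1 - n1(n1+1)/2 = 58.5 - 8*9/2 = 58.5 - 36 = 22.5.
       U_Y = n1*n2 - U_X = 40 - 22.5 = 17.5.
Step 4: Ties are present, so use the tie-corrected normal approximation (with continuity correction) for the p-value.
Step 5: p-value = 0.768770; compare to alpha = 0.05. fail to reject H0.

U_X = 22.5, p = 0.768770, fail to reject H0 at alpha = 0.05.


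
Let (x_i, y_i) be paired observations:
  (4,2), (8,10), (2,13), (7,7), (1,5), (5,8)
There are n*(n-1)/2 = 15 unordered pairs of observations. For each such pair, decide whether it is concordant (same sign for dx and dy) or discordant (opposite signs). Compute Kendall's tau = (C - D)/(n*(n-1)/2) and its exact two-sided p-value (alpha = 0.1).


Step 1: Enumerate the 15 unordered pairs (i,j) with i<j and classify each by sign(x_j-x_i) * sign(y_j-y_i).
  (1,2):dx=+4,dy=+8->C; (1,3):dx=-2,dy=+11->D; (1,4):dx=+3,dy=+5->C; (1,5):dx=-3,dy=+3->D
  (1,6):dx=+1,dy=+6->C; (2,3):dx=-6,dy=+3->D; (2,4):dx=-1,dy=-3->C; (2,5):dx=-7,dy=-5->C
  (2,6):dx=-3,dy=-2->C; (3,4):dx=+5,dy=-6->D; (3,5):dx=-1,dy=-8->C; (3,6):dx=+3,dy=-5->D
  (4,5):dx=-6,dy=-2->C; (4,6):dx=-2,dy=+1->D; (5,6):dx=+4,dy=+3->C
Step 2: C = 9, D = 6, total pairs = 15.
Step 3: tau = (C - D)/(n(n-1)/2) = (9 - 6)/15 = 0.200000.
Step 4: Exact two-sided p-value (enumerate n! = 720 permutations of y under H0): p = 0.719444.
Step 5: alpha = 0.1. fail to reject H0.

tau_b = 0.2000 (C=9, D=6), p = 0.719444, fail to reject H0.


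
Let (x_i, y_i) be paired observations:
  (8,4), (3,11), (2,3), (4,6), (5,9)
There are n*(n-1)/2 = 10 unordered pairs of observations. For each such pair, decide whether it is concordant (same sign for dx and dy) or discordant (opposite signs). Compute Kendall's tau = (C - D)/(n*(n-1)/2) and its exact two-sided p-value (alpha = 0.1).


Step 1: Enumerate the 10 unordered pairs (i,j) with i<j and classify each by sign(x_j-x_i) * sign(y_j-y_i).
  (1,2):dx=-5,dy=+7->D; (1,3):dx=-6,dy=-1->C; (1,4):dx=-4,dy=+2->D; (1,5):dx=-3,dy=+5->D
  (2,3):dx=-1,dy=-8->C; (2,4):dx=+1,dy=-5->D; (2,5):dx=+2,dy=-2->D; (3,4):dx=+2,dy=+3->C
  (3,5):dx=+3,dy=+6->C; (4,5):dx=+1,dy=+3->C
Step 2: C = 5, D = 5, total pairs = 10.
Step 3: tau = (C - D)/(n(n-1)/2) = (5 - 5)/10 = 0.000000.
Step 4: Exact two-sided p-value (enumerate n! = 120 permutations of y under H0): p = 1.000000.
Step 5: alpha = 0.1. fail to reject H0.

tau_b = 0.0000 (C=5, D=5), p = 1.000000, fail to reject H0.


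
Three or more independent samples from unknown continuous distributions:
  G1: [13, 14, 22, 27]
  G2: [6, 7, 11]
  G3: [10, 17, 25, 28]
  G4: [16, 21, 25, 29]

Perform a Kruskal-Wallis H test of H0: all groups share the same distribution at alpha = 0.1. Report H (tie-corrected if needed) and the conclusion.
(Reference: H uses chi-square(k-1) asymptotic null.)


Step 1: Combine all N = 15 observations and assign midranks.
sorted (value, group, rank): (6,G2,1), (7,G2,2), (10,G3,3), (11,G2,4), (13,G1,5), (14,G1,6), (16,G4,7), (17,G3,8), (21,G4,9), (22,G1,10), (25,G3,11.5), (25,G4,11.5), (27,G1,13), (28,G3,14), (29,G4,15)
Step 2: Sum ranks within each group.
R_1 = 34 (n_1 = 4)
R_2 = 7 (n_2 = 3)
R_3 = 36.5 (n_3 = 4)
R_4 = 42.5 (n_4 = 4)
Step 3: H = 12/(N(N+1)) * sum(R_i^2/n_i) - 3(N+1)
     = 12/(15*16) * (34^2/4 + 7^2/3 + 36.5^2/4 + 42.5^2/4) - 3*16
     = 0.050000 * 1089.96 - 48
     = 6.497917.
Step 4: Ties present; correction factor C = 1 - 6/(15^3 - 15) = 0.998214. Corrected H = 6.497917 / 0.998214 = 6.509541.
Step 5: Under H0, H ~ chi^2(3); p-value = 0.089287.
Step 6: alpha = 0.1. reject H0.

H = 6.5095, df = 3, p = 0.089287, reject H0.
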